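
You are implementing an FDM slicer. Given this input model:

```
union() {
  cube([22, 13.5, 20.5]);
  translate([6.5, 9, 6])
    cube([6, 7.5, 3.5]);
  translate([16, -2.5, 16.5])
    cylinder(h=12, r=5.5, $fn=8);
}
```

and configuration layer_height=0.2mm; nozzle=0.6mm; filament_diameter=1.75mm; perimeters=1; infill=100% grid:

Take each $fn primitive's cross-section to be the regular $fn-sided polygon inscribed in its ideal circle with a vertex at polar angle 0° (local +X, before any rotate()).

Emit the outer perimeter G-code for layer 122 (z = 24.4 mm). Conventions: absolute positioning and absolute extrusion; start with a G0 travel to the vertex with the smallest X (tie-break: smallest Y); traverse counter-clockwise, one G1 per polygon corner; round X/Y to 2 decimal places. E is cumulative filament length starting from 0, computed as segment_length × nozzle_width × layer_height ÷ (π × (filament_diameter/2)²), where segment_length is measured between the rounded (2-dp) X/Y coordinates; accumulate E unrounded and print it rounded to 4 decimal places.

At z = 24.4 mm: the cube is absent (z outside [0, 20.5]); the cube at (6.5, 9) is absent (z outside [6, 9.5]); the cylinder at (16, -2.5): section is a regular 8-gon, circumradius r=5.5; Taking the union: only the r=5.5 cylinder at (16, -2.5) is present, so the union is just that shape — 1 connected region. The outline is a single polygon with 8 vertices. Extrusion per mm of travel: 0.6 × 0.2 / (π × 0.875²) = 0.049890. Accumulating E over each segment gives final E = 1.6803.

G0 X10.50 Y-2.50 Z24.40
G1 X12.11 Y-6.39 E0.2100
G1 X16.00 Y-8.00 E0.4201
G1 X19.89 Y-6.39 E0.6301
G1 X21.50 Y-2.50 E0.8402
G1 X19.89 Y1.39 E1.0502
G1 X16.00 Y3.00 E1.2602
G1 X12.11 Y1.39 E1.4703
G1 X10.50 Y-2.50 E1.6803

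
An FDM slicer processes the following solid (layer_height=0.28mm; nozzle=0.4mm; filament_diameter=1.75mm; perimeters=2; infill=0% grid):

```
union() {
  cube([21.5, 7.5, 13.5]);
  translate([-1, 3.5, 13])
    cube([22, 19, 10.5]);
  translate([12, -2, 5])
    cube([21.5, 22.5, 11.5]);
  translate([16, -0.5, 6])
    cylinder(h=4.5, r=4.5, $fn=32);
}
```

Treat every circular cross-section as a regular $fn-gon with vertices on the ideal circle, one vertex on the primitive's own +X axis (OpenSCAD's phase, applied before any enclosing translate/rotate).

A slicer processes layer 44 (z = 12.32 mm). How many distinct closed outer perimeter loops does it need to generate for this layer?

1

At z = 12.32 mm: the cube (footprint 21.5×7.5) is included at this height; the cube at (-1, 3.5) is absent (z outside [13, 23.5]); the cube at (12, -2) is present — its section is the full 21.5×22.5 rectangle; the cylinder at (16, -0.5) is not intersected at this z (z outside [6, 10.5]); Taking the union: the regions partially overlap (shared area 71.25 mm²), so overlapping operands fuse into one piece — 1 connected region. The result has 1 disconnected region.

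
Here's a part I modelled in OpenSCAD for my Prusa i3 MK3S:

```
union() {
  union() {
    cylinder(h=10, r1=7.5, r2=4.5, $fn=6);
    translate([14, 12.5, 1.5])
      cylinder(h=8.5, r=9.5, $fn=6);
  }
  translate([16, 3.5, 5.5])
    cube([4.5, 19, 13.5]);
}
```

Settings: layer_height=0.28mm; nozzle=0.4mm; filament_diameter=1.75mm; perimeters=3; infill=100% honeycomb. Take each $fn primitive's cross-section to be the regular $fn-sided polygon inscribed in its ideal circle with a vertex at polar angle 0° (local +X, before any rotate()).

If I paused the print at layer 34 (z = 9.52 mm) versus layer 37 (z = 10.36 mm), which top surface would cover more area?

Layer 34 (z = 9.52): the cone contributes a regular 6-gon of circumradius 4.644 (interpolated between r1=7.5 and r2=4.5 at t=0.952) (area = (6/2)·4.644²·sin(360°/6) = 56.03 mm²); the cylinder at (14, 12.5): section is a regular 6-gon, circumradius r=9.5 (area = (6/2)·9.500²·sin(360°/6) = 234.48 mm²); Taking the union: the 2 present regions are separate (no shared area or edge), so areas and boundary lengths simply add and each stays a separate island — area = 290.51 mm²; the cube at (16, 3.5) is present — its section is the full 4.5×19 rectangle (area 85.50 mm²); Combining (union): the regions partially overlap — summed areas 376.01 mm² minus the doubly-counted overlap 68.74 mm² gives 307.27 mm² — area = 307.27 mm². So its area = 307.27 mm². Layer 37 (z = 10.36): the cone is not intersected at this z (z outside [0, 10]); the cylinder at (14, 12.5) does not reach this height (z outside [1.5, 10]); Taking the union: nothing is present at this height; the 4.5×19 cube at (16, 3.5) contributes its full rectangle (area 85.50 mm²); Merging all regions: only the 4.5×19 cube at (16, 3.5) is present, so the union is just that shape — area = 85.50 mm². So its area = 85.50 mm². Layer 34 is larger (307.27 vs 85.50 mm²).

layer 34 (z = 9.52 mm)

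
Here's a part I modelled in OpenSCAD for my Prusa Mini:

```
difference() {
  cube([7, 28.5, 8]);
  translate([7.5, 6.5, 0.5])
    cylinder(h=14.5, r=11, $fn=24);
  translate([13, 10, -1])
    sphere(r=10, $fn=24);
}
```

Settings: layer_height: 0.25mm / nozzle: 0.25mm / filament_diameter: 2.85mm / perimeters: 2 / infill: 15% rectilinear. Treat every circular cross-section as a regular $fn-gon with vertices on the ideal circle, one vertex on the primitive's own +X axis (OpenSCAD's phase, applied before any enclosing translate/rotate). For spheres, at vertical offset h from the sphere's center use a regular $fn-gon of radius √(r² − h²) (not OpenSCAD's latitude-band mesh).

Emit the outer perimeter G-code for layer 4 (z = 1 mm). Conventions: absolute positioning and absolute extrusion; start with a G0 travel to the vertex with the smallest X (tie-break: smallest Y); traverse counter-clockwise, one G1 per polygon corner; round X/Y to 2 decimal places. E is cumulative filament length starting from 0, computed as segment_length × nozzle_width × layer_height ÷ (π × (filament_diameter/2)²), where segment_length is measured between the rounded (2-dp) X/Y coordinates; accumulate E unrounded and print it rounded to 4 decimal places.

G0 X0.00 Y14.49 Z1.00
G1 X2.00 Y16.03 E0.0247
G1 X4.65 Y17.13 E0.0528
G1 X6.68 Y17.39 E0.0729
G1 X7.00 Y17.64 E0.0769
G1 X7.00 Y28.50 E0.1833
G1 X0.00 Y28.50 E0.2518
G1 X0.00 Y14.49 E0.3891

At z = 1 mm: the cube (footprint 7×28.5) is included at this height; the r=11 cylinder at (7.5, 6.5) gives a regular 24-gon of circumradius 11 (constant along its height); the r=10 sphere at (13, 10) contributes a regular 24-gon of circumradius √(10²−2²) = 9.798; After the difference (first − rest): starting from the 7×28.5 cube, the r=11 cylinder at (7.5, 6.5) partially overlaps it — only the 115.05 mm² overlap (of its 375.81 mm²) is removed, clipping the outline; the r=10 sphere at (13, 10) partially overlaps it — only the 0.03 mm² overlap (of its 298.16 mm²) is removed, clipping the outline — 1 connected region. The outline is a single polygon with 7 vertices. Extrusion per mm of travel: 0.25 × 0.25 / (π × 1.425²) = 0.009797. Accumulating E over each segment gives final E = 0.3891.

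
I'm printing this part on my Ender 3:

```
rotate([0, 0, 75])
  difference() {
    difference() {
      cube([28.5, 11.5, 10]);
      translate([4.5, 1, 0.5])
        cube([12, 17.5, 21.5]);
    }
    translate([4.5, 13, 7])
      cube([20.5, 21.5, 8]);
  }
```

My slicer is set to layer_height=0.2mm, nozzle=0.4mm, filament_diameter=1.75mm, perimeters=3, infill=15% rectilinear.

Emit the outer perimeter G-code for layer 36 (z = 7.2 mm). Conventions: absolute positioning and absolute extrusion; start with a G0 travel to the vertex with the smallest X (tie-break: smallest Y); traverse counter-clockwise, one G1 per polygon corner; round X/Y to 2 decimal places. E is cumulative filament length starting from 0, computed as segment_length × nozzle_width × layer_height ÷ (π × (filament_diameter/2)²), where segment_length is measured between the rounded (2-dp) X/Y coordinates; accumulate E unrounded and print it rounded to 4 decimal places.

At z = 7.2 mm: the 28.5×11.5 cube contributes its full rectangle; the cube at (4.5, 1) is present — its section is the full 12×17.5 rectangle; After the difference (first − rest): starting from the 28.5×11.5 cube, the 12×17.5 cube at (4.5, 1) partially overlaps it — only the 126.00 mm² overlap (of its 210.00 mm²) is removed, clipping the outline — 1 connected region; the cube at (4.5, 13) is present — its section is the full 20.5×21.5 rectangle; After the difference (first − rest): starting from that combined region, the 20.5×21.5 cube at (4.5, 13) misses the remaining region (no effect) — 1 connected region; (whole slice rotated 75° about Z — lengths, areas and connectivity unchanged). The outline is a single polygon with 8 vertices. Extrusion per mm of travel: 0.4 × 0.2 / (π × 0.875²) = 0.033260. Accumulating E over each segment gives final E = 3.3593.

G0 X-11.11 Y2.98 Z7.20
G1 X0.00 Y0.00 E0.3826
G1 X7.38 Y27.53 E1.3306
G1 X-3.73 Y30.51 E1.7131
G1 X-6.84 Y18.91 E2.1126
G1 X3.30 Y16.20 E2.4617
G1 X0.20 Y4.61 E2.8607
G1 X-9.94 Y7.32 E3.2098
G1 X-11.11 Y2.98 E3.3593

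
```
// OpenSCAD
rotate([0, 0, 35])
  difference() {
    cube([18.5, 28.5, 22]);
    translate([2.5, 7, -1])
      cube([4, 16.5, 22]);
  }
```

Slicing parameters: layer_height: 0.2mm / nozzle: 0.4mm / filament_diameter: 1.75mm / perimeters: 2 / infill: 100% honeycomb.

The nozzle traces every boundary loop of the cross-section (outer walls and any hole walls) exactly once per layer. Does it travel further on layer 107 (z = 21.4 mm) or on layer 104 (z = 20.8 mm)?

Layer 107 (z = 21.4): the cube (footprint 18.5×28.5) is included at this height (perimeter 94.00 mm); the cube at (2.5, 7) is not intersected at this z (z outside [-1, 21]); After the difference (first − rest): none of the subtracted shapes is present at this height, so the 18.5×28.5 cube is unchanged — boundary = 94.00 mm; (rotated 35° about Z; rotation is an isometry so areas/perimeters/island counts are preserved). So its perimeter = 94.00 mm. Layer 104 (z = 20.8): the 18.5×28.5 cube contributes its full rectangle (perimeter 94.00 mm); the cube at (2.5, 7) (footprint 4×16.5) is included at this height (perimeter 41.00 mm); Subtracting the remaining from the first: starting from the 18.5×28.5 cube, the 4×16.5 cube at (2.5, 7) lies wholly inside it (removes its full 66.00 mm² and its 41.00 mm outline becomes a hole wall) — boundary (outer + 1 inner loop) = 135.00 mm; (whole slice rotated 35° about Z — lengths, areas and connectivity unchanged). So its perimeter = 135.00 mm. Layer 104 is larger (135.00 vs 94.00 mm).

layer 104 (z = 20.8 mm)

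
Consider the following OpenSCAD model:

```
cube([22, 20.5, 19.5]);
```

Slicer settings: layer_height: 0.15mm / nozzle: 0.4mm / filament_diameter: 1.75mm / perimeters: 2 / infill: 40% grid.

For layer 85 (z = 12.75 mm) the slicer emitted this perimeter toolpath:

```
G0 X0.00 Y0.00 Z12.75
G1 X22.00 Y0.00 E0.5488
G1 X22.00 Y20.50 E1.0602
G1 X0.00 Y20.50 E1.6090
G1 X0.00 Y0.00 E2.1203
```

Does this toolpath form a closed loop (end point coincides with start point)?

yes

Start point (G0): (0.00, 0.00). End point (last G1): the path returns to the start — closed.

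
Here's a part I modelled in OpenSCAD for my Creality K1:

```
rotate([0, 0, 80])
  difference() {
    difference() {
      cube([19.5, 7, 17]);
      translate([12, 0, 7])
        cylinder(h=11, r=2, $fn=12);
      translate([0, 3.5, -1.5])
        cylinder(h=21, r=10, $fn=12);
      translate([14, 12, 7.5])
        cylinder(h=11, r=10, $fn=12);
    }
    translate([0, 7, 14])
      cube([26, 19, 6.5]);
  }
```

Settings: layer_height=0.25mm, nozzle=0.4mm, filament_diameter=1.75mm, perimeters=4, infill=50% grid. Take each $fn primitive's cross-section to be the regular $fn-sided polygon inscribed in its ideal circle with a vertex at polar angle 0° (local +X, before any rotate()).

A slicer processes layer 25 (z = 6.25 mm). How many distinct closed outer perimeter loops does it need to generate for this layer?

1

At z = 6.25 mm: the cube is present — its section is the full 19.5×7 rectangle; the cylinder at (12, 0) is absent (z outside [7, 18]); the cylinder at (0, 3.5): section is a regular 12-gon, circumradius r=10; the cylinder at (14, 12) is not intersected at this z (z outside [7.5, 18.5]); Taking the first minus the rest: starting from the 19.5×7 cube, the r=10 cylinder at (0, 3.5) partially overlaps it — only the 66.72 mm² overlap (of its 300.00 mm²) is removed, clipping the outline — 1 connected region; the cube at (0, 7) does not reach this height (z outside [14, 20.5]); Subtracting the remaining from the first: none of the subtracted shapes is present at this height, so that combined region is unchanged — 1 connected region; (rotated 80° about Z; rotation is an isometry so areas/perimeters/island counts are preserved). The result has 1 disconnected region.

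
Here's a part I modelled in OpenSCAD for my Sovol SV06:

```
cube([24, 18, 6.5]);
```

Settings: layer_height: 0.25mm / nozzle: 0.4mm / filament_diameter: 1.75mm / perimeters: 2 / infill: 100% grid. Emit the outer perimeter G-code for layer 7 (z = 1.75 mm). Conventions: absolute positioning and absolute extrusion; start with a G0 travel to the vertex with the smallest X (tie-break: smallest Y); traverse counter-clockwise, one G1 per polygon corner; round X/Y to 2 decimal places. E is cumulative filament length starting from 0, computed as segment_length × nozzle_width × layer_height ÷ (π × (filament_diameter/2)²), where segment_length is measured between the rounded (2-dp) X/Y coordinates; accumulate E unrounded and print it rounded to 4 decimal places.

At z = 1.75 mm: the cube (footprint 24×18) is included at this height. The outline is a single polygon with 4 vertices. Extrusion per mm of travel: 0.4 × 0.25 / (π × 0.875²) = 0.041575. Accumulating E over each segment gives final E = 3.4923.

G0 X0.00 Y0.00 Z1.75
G1 X24.00 Y0.00 E0.9978
G1 X24.00 Y18.00 E1.7462
G1 X0.00 Y18.00 E2.7440
G1 X0.00 Y0.00 E3.4923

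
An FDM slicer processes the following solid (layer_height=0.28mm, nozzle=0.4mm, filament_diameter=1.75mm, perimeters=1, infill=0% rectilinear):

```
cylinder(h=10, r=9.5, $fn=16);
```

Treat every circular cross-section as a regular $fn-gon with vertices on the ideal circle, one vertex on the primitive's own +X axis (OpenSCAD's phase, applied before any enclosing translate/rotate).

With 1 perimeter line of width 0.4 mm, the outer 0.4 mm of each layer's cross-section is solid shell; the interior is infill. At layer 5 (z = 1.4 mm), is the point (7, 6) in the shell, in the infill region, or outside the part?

At z = 1.4 mm: the cylinder: section is a regular 16-gon, circumradius r=9.5. Overall, the cross-section is a single solid region. The nearest boundary edge runs (8.78, 3.64)→(6.72, 6.72); distance from the point to it = 0.16 mm. The point is inside the cross-section, 0.16 mm from the nearest boundary — within the 0.4 mm shell band (1 × 0.4).

shell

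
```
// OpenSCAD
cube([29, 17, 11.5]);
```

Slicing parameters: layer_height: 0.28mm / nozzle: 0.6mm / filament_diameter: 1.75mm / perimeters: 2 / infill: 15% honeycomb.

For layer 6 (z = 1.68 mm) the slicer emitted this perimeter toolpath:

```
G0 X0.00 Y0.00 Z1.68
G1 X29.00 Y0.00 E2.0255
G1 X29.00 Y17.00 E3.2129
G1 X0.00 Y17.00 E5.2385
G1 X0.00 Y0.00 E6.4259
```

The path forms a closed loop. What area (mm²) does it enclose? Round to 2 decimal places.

Apply the shoelace formula to the sequence of (X, Y) vertices; enclosed area = 493.00 mm².

493.00 mm²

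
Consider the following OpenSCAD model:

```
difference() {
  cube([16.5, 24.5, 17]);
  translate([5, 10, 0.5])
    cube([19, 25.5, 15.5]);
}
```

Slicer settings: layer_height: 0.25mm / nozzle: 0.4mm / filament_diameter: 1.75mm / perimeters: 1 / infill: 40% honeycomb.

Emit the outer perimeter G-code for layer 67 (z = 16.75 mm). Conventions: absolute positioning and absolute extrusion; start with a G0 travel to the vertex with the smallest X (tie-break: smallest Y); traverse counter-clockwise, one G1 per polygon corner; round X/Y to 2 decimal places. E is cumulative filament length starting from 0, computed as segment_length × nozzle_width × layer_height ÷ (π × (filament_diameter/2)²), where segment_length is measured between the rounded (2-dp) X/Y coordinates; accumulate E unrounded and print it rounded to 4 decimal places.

G0 X0.00 Y0.00 Z16.75
G1 X16.50 Y0.00 E0.6860
G1 X16.50 Y24.50 E1.7046
G1 X0.00 Y24.50 E2.3906
G1 X0.00 Y0.00 E3.4092

At z = 16.75 mm: the cube is present — its section is the full 16.5×24.5 rectangle; the cube at (5, 10) does not reach this height (z outside [0.5, 16]); Taking the first minus the rest: none of the subtracted shapes is present at this height, so the 16.5×24.5 cube is unchanged — 1 connected region. The outline is a single polygon with 4 vertices. Extrusion per mm of travel: 0.4 × 0.25 / (π × 0.875²) = 0.041575. Accumulating E over each segment gives final E = 3.4092.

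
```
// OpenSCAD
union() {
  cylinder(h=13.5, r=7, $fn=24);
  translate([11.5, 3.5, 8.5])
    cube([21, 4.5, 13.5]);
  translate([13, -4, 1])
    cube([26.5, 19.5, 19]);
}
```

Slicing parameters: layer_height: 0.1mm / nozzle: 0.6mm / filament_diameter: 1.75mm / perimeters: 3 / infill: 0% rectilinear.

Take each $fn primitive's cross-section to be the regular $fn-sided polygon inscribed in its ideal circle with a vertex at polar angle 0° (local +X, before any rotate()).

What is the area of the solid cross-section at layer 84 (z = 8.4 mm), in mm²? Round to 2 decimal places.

At z = 8.4 mm: the r=7 cylinder contributes a regular 24-gon of circumradius 7 (area = (24/2)·7.000²·sin(360°/24) = 152.19 mm²); the cube at (11.5, 3.5) does not reach this height (z outside [8.5, 22]); the 26.5×19.5 cube at (13, -4) contributes its full rectangle (area 516.75 mm²); Taking the union: the 2 present regions are separate (no shared area or edge), so areas and boundary lengths simply add and each stays a separate island — area = 668.94 mm². Overall, the cross-section has 2 separate islands. Net area = 668.94 mm².

668.94 mm²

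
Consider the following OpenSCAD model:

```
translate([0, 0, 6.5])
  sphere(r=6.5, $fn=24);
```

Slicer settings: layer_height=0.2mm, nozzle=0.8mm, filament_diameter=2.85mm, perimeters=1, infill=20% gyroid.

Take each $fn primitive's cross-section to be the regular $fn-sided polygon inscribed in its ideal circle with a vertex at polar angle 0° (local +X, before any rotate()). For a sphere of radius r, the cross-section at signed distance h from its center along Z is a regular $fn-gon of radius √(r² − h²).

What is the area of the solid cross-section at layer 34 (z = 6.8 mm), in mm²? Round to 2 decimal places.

130.94 mm²

At z = 6.8 mm: the r=6.5 sphere contributes a regular 24-gon of circumradius √(6.5²−0.3²) = 6.493 (area = (24/2)·6.493²·sin(360°/24) = 130.94 mm²). Overall, the cross-section is a single solid region. Net area = 130.94 mm².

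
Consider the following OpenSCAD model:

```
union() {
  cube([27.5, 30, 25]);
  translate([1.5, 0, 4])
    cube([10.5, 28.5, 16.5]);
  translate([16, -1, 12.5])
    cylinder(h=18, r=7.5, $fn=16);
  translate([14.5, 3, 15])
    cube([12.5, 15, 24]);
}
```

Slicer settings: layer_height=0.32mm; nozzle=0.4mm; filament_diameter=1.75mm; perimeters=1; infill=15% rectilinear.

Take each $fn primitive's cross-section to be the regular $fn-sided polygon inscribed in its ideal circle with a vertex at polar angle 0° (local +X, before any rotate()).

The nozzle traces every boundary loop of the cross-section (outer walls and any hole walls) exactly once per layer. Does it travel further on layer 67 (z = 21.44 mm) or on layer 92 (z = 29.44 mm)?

layer 67 (z = 21.44 mm)

Layer 67 (z = 21.44): the cube (footprint 27.5×30) is included at this height (perimeter 115.00 mm); the cube at (1.5, 0) does not reach this height (z outside [4, 20.5]); the r=7.5 cylinder at (16, -1) gives a regular 16-gon of circumradius 7.5 (constant along its height) (perimeter = 2·16·7.500·sin(180°/16) = 46.82 mm); the 12.5×15 cube at (14.5, 3) contributes its full rectangle (perimeter 55.00 mm); Combining (union): the regions partially overlap (shared area 258.80 mm²), so the edge portions inside another operand are dropped and the merged outline is re-measured after clipping — boundary = 125.85 mm. So its perimeter = 125.85 mm. Layer 92 (z = 29.44): the cube is absent (z outside [0, 25]); the cube at (1.5, 0) does not reach this height (z outside [4, 20.5]); the r=7.5 cylinder at (16, -1) gives a regular 16-gon of circumradius 7.5 (constant along its height) (perimeter = 2·16·7.500·sin(180°/16) = 46.82 mm); the cube at (14.5, 3) is present — its section is the full 12.5×15 rectangle (perimeter 55.00 mm); Combining (union): the regions partially overlap (shared area 19.97 mm²), so the edge portions inside another operand are dropped and the merged outline is re-measured after clipping — boundary = 82.00 mm. So its perimeter = 82.00 mm. Layer 67 is larger (125.85 vs 82.00 mm).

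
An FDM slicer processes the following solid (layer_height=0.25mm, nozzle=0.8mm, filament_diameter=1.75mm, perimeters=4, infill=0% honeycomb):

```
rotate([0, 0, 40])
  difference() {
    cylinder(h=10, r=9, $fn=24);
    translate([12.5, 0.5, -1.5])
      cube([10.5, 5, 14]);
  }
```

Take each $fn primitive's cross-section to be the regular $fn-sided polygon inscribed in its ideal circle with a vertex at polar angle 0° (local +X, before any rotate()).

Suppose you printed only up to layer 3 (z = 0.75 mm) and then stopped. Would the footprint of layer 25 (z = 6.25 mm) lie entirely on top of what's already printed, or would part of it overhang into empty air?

Compare the two slices. At z = 0.75: the r=9 cylinder contributes a regular 24-gon of circumradius 9 (area = (24/2)·9.000²·sin(360°/24) = 251.57 mm²); the cube at (12.5, 0.5) (footprint 10.5×5) is included at this height (area 52.50 mm²); Subtracting the remaining from the first: starting from the r=9 cylinder (251.57 mm²), the 10.5×5 cube at (12.5, 0.5) misses the remaining region (no effect) — area = 251.57 mm²; (rotated 40° about Z; rotation is an isometry so areas/perimeters/island counts are preserved). At z = 6.25: the cylinder: section is a regular 24-gon, circumradius r=9 (area = (24/2)·9.000²·sin(360°/24) = 251.57 mm²); the cube at (12.5, 0.5) is present — its section is the full 10.5×5 rectangle (area 52.50 mm²); After the difference (first − rest): starting from the r=9 cylinder (251.57 mm²), the 10.5×5 cube at (12.5, 0.5) misses the remaining region (no effect) — area = 251.57 mm²; (rotated 40° about Z; rotation is an isometry so areas/perimeters/island counts are preserved). Checking containment: the cross-section at z = 6.25 is a subset of the cross-section at z = 0.75.

entirely on top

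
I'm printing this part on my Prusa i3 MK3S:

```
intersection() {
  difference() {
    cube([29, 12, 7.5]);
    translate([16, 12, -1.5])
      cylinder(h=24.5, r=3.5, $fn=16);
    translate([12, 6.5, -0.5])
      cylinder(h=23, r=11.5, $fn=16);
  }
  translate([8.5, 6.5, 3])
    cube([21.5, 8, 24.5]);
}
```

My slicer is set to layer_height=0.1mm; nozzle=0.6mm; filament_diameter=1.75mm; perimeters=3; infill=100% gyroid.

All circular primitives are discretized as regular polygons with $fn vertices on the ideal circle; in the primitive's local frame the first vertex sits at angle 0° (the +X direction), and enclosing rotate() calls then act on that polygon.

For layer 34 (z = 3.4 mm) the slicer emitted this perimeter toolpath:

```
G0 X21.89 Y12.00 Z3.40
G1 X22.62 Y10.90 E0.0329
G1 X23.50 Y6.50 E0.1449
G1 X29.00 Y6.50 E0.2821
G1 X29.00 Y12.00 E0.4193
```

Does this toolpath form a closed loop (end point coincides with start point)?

Start point (G0): (21.89, 12.00). End point (last G1): the path does not return to the start — open.

no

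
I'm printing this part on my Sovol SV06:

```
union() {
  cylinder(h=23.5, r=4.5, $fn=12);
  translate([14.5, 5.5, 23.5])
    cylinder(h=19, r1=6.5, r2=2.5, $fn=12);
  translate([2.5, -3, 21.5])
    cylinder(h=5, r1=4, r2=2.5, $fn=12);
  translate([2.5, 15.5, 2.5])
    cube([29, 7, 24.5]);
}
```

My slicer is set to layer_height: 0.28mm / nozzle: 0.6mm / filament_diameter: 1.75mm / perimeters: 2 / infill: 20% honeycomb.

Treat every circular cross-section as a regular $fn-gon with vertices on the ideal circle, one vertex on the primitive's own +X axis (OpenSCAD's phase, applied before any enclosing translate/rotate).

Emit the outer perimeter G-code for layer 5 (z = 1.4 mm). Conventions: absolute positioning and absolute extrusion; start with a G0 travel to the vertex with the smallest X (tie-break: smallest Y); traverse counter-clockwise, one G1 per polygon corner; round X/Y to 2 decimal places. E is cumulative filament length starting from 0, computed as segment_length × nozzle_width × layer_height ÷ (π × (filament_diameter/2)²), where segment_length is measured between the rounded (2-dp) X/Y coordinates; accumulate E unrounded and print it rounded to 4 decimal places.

At z = 1.4 mm: the r=4.5 cylinder contributes a regular 12-gon of circumradius 4.5; the cone at (14.5, 5.5) is not intersected at this z (z outside [23.5, 42.5]); the cone at (2.5, -3) does not reach this height (z outside [21.5, 26.5]); the cube at (2.5, 15.5) does not reach this height (z outside [2.5, 27]); Taking the union: only the r=4.5 cylinder is present, so the union is just that shape — 1 connected region. The outline is a single polygon with 12 vertices. Extrusion per mm of travel: 0.6 × 0.28 / (π × 0.875²) = 0.069846. Accumulating E over each segment gives final E = 1.9531.

G0 X-4.50 Y0.00 Z1.40
G1 X-3.90 Y-2.25 E0.1626
G1 X-2.25 Y-3.90 E0.3256
G1 X0.00 Y-4.50 E0.4883
G1 X2.25 Y-3.90 E0.6509
G1 X3.90 Y-2.25 E0.8139
G1 X4.50 Y0.00 E0.9765
G1 X3.90 Y2.25 E1.1392
G1 X2.25 Y3.90 E1.3022
G1 X0.00 Y4.50 E1.4648
G1 X-2.25 Y3.90 E1.6275
G1 X-3.90 Y2.25 E1.7905
G1 X-4.50 Y0.00 E1.9531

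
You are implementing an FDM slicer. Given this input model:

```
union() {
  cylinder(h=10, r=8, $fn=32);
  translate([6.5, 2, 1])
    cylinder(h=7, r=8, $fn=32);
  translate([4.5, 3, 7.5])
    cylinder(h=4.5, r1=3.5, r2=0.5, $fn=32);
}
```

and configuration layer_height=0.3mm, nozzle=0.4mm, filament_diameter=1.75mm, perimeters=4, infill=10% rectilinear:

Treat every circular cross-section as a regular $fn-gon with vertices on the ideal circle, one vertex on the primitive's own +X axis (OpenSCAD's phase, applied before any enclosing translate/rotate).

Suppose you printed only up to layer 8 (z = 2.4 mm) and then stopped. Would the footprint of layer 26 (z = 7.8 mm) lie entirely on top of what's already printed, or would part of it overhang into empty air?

Compare the two slices. At z = 2.4: the r=8 cylinder gives a regular 32-gon of circumradius 8 (constant along its height) (area = (32/2)·8.000²·sin(360°/32) = 199.77 mm²); the r=8 cylinder at (6.5, 2) contributes a regular 32-gon of circumradius 8 (area = (32/2)·8.000²·sin(360°/32) = 199.77 mm²); the cone at (4.5, 3) does not reach this height (z outside [7.5, 12]); Combining (union): the regions partially overlap — summed areas 399.54 mm² minus the doubly-counted overlap 94.71 mm² gives 304.84 mm² — area = 304.84 mm². At z = 7.8: the cylinder: section is a regular 32-gon, circumradius r=8 (area = (32/2)·8.000²·sin(360°/32) = 199.77 mm²); the r=8 cylinder at (6.5, 2) gives a regular 32-gon of circumradius 8 (constant along its height) (area = (32/2)·8.000²·sin(360°/32) = 199.77 mm²); the cone at (4.5, 3): at t=0.067 of its height the radius interpolates to r₁+(r₂−r₁)t = 3.300, giving a regular 32-gon of that circumradius (area = (32/2)·3.300²·sin(360°/32) = 33.99 mm²); Merging all regions: the regions partially overlap — summed areas 433.54 mm² minus the doubly-counted overlap 128.70 mm² gives 304.84 mm² — area = 304.84 mm². Checking containment: the cross-section at z = 7.8 is a subset of the cross-section at z = 2.4.

entirely on top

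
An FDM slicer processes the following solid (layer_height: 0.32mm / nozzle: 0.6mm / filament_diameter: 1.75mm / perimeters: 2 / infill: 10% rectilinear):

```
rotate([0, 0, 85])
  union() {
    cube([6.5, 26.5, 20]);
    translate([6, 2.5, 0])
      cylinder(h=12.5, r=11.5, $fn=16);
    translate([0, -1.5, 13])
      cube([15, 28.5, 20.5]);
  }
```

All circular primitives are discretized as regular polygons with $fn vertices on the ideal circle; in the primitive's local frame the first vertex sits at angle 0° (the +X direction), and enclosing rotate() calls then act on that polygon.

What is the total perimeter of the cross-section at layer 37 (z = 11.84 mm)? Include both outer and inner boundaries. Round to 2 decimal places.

98.42 mm

At z = 11.84 mm: the cube is present — its section is the full 6.5×26.5 rectangle (perimeter 66.00 mm); the r=11.5 cylinder at (6, 2.5) gives a regular 16-gon of circumradius 11.5 (constant along its height) (perimeter = 2·16·11.500·sin(180°/16) = 71.79 mm); the cube at (0, -1.5) is absent (z outside [13, 33.5]); Combining (union): the regions partially overlap (shared area 86.79 mm²), so the edge portions inside another operand are dropped and the merged outline is re-measured after clipping — boundary = 98.42 mm; (whole slice rotated 85° about Z — lengths, areas and connectivity unchanged). Overall, the cross-section is a single solid region. Total boundary length (outer) = 98.42 mm.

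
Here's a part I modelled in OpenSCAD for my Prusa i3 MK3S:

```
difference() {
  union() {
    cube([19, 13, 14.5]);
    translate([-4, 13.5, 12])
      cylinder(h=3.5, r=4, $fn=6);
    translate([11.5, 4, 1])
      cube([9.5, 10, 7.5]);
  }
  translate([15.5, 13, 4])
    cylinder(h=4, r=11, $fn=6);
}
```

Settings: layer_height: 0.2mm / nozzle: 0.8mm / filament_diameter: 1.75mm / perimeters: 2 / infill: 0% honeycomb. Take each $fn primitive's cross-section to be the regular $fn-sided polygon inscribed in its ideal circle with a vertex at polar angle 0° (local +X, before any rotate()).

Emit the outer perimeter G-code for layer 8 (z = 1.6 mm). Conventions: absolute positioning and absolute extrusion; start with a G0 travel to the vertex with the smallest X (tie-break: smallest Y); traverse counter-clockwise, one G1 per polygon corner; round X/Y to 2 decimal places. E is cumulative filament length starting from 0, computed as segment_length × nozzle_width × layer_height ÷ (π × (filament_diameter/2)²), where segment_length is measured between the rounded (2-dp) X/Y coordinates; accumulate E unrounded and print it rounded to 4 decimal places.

G0 X0.00 Y0.00 Z1.60
G1 X19.00 Y0.00 E1.2639
G1 X19.00 Y4.00 E1.5300
G1 X21.00 Y4.00 E1.6630
G1 X21.00 Y14.00 E2.3282
G1 X11.50 Y14.00 E2.9602
G1 X11.50 Y13.00 E3.0267
G1 X0.00 Y13.00 E3.7917
G1 X0.00 Y0.00 E4.6564

At z = 1.6 mm: the cube (footprint 19×13) is included at this height; the cylinder at (-4, 13.5) is not intersected at this z (z outside [12, 15.5]); the cube at (11.5, 4) is present — its section is the full 9.5×10 rectangle; Combining (union): the regions partially overlap (shared area 67.50 mm²), so overlapping operands fuse into one piece — 1 connected region; the cylinder at (15.5, 13) does not reach this height (z outside [4, 8]); Subtracting the remaining from the first: none of the subtracted shapes is present at this height, so the result so far is unchanged — 1 connected region. The outline is a single polygon with 8 vertices. Extrusion per mm of travel: 0.8 × 0.2 / (π × 0.875²) = 0.066520. Accumulating E over each segment gives final E = 4.6564.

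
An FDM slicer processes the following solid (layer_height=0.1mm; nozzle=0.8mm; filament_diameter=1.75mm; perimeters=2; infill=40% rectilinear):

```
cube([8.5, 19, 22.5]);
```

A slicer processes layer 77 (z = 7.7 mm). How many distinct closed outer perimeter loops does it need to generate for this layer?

1

At z = 7.7 mm: the cube (footprint 8.5×19) is included at this height. The result has 1 disconnected region.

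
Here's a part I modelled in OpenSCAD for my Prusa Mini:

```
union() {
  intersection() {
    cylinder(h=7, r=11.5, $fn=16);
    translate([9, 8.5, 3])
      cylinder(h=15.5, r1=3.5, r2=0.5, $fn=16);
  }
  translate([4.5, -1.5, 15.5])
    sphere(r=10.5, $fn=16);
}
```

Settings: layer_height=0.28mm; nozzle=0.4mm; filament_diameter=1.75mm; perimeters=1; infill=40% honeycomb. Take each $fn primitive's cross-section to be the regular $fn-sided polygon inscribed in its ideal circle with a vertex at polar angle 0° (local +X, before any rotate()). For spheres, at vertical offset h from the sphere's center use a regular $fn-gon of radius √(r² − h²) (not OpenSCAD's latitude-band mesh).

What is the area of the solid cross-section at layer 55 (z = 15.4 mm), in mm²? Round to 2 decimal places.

337.50 mm²

At z = 15.4 mm: the cylinder is not intersected at this z (z outside [0, 7]); the cone at (9, 8.5) (r1=3.5→r2=0.5) has section circumradius 1.100 here — a regular 16-gon (area = (16/2)·1.100²·sin(360°/16) = 3.70 mm²); Keeping only the common overlap: at least one operand is absent at this height, so nothing remains; the r=10.5 sphere at (4.5, -1.5) slices to a regular 16-gon of circumradius 10.500 (√(r²−h²) with h=0.1 from center) (area = (16/2)·10.500²·sin(360°/16) = 337.50 mm²); Merging all regions: only the r=10.5 sphere at (4.5, -1.5) is present, so the union is just that shape — area = 337.50 mm². Overall, the cross-section is a single solid region. Net area = 337.50 mm².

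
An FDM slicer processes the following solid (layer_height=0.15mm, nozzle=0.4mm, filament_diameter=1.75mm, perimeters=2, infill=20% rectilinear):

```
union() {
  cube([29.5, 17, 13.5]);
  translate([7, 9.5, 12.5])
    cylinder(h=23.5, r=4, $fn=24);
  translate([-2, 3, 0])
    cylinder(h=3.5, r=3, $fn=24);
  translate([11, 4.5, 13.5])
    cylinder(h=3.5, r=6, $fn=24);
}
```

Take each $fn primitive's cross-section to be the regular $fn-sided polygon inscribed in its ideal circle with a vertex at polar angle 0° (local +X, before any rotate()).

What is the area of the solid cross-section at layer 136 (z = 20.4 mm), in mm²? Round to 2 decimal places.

49.69 mm²

At z = 20.4 mm: the cube is absent (z outside [0, 13.5]); the r=4 cylinder at (7, 9.5) contributes a regular 24-gon of circumradius 4 (area = (24/2)·4.000²·sin(360°/24) = 49.69 mm²); the cylinder at (-2, 3) is absent (z outside [0, 3.5]); the cylinder at (11, 4.5) is absent (z outside [13.5, 17]); Combining (union): only the r=4 cylinder at (7, 9.5) is present, so the union is just that shape — area = 49.69 mm². Overall, the cross-section is a single solid region. Net area = 49.69 mm².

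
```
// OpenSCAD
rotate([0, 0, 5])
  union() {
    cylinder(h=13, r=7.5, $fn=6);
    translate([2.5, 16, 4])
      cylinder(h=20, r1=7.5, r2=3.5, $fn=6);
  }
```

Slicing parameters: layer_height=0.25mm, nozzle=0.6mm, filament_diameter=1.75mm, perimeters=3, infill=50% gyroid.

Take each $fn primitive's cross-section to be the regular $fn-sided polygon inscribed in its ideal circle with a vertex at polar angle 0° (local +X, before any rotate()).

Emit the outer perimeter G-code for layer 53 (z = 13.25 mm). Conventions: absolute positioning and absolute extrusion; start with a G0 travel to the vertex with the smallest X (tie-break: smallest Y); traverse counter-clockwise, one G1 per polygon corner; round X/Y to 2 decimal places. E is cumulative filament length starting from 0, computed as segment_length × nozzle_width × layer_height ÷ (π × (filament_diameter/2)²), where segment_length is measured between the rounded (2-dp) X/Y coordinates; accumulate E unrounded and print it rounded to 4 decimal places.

At z = 13.25 mm: the cylinder is not intersected at this z (z outside [0, 13]); the cone at (2.5, 16) (r1=7.5→r2=3.5) has section circumradius 5.650 here — a regular 6-gon; Merging all regions: only the cone at (2.5, 16) is present, so the union is just that shape — 1 connected region; (whole slice rotated 5° about Z — lengths, areas and connectivity unchanged). The outline is a single polygon with 6 vertices. Extrusion per mm of travel: 0.6 × 0.25 / (π × 0.875²) = 0.062363. Accumulating E over each segment gives final E = 2.1136.

G0 X-4.53 Y15.66 Z13.25
G1 X-1.29 Y11.04 E0.3519
G1 X4.34 Y11.53 E0.7043
G1 X6.72 Y16.65 E1.0564
G1 X3.48 Y21.28 E1.4089
G1 X-2.14 Y20.79 E1.7607
G1 X-4.53 Y15.66 E2.1136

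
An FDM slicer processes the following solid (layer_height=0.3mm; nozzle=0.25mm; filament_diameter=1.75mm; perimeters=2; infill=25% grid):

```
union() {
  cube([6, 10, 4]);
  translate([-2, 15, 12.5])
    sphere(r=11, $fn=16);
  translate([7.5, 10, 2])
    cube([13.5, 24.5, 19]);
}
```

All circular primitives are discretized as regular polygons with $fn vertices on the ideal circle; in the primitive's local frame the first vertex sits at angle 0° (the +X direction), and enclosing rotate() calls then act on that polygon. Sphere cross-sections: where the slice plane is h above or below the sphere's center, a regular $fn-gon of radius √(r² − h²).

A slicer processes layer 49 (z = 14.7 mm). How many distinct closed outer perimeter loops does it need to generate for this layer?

At z = 14.7 mm: the cube is absent (z outside [0, 4]); the sphere at (-2, 15): section is a regular 16-gon, circumradius = √(r²−h²) = √(11²−2.2²) = 10.778; the cube at (7.5, 10) (footprint 13.5×24.5) is included at this height; Taking the union: the regions partially overlap (shared area 7.47 mm²), so overlapping operands fuse into one piece — 1 connected region. The result has 1 disconnected region.

1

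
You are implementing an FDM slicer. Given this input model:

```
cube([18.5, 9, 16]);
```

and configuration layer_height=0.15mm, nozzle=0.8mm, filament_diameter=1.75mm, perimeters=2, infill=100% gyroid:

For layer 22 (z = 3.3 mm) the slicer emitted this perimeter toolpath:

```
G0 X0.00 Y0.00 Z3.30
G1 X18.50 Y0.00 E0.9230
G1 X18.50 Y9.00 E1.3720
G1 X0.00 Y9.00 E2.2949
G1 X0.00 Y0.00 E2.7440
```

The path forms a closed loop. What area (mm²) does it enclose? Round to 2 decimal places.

Apply the shoelace formula to the sequence of (X, Y) vertices; enclosed area = 166.50 mm².

166.50 mm²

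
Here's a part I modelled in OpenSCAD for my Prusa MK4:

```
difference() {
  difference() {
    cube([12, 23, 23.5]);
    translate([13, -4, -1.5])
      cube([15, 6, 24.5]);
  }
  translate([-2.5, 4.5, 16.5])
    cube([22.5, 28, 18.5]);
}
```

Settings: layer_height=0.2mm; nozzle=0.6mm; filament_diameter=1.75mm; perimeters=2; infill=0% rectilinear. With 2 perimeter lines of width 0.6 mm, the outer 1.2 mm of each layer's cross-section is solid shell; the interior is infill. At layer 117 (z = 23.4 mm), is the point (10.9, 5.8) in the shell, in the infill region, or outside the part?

outside

At z = 23.4 mm: the cube (footprint 12×23) is included at this height; the cube at (13, -4) is absent (z outside [-1.5, 23]); Taking the first minus the rest: none of the subtracted shapes is present at this height, so the 12×23 cube is unchanged — 1 connected region; the cube at (-2.5, 4.5) is present — its section is the full 22.5×28 rectangle; Taking the first minus the rest: starting from that combined region, the 22.5×28 cube at (-2.5, 4.5) partially overlaps it — only the 222.00 mm² overlap (of its 630.00 mm²) is removed, clipping the outline — 1 connected region. Overall, the cross-section is a single solid region. The nearest boundary edge runs (0.00, 4.50)→(12.00, 4.50); distance from the point to it = 1.30 mm. The point is not inside any of the regions above, so it lies outside the cross-section (1.30 mm from the nearest boundary).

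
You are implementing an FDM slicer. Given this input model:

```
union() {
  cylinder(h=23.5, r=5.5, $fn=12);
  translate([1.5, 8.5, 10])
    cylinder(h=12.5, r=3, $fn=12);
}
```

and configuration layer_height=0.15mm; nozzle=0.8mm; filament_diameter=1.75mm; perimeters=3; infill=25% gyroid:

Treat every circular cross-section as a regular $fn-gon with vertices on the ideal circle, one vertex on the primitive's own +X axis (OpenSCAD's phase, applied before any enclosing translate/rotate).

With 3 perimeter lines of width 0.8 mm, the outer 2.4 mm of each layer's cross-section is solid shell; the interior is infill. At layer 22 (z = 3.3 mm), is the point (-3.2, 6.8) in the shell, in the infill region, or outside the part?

outside

At z = 3.3 mm: the r=5.5 cylinder contributes a regular 12-gon of circumradius 5.5; the cylinder at (1.5, 8.5) does not reach this height (z outside [10, 22.5]); Merging all regions: only the r=5.5 cylinder is present, so the union is just that shape — 1 connected region. Overall, the cross-section is a single solid region. The nearest boundary edge runs (0.00, 5.50)→(-2.75, 4.76); distance from the point to it = 2.08 mm. The point is not inside any of the regions above, so it lies outside the cross-section (2.08 mm from the nearest boundary).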